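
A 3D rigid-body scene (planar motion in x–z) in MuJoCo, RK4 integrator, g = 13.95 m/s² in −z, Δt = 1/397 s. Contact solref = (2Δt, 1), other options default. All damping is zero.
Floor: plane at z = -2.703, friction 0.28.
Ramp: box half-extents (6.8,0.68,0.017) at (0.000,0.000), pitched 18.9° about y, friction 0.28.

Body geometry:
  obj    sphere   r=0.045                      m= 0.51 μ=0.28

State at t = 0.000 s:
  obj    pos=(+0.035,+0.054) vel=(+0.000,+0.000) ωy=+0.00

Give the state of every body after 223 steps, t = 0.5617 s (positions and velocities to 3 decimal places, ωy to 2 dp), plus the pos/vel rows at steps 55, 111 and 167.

State at t = 0.5617 s:
  obj    pos=(+0.517,-0.111) vel=(+1.715,-0.587) ωy=+40.28

Key-timestep trajectory:
   step    t(s)  obj.x    obj.z    obj.vx   obj.vz 
     55  0.1385   +0.064  +0.044  +0.423  -0.145
    111  0.2796   +0.154  +0.013  +0.854  -0.292
    167  0.4207   +0.305  -0.039  +1.285  -0.440


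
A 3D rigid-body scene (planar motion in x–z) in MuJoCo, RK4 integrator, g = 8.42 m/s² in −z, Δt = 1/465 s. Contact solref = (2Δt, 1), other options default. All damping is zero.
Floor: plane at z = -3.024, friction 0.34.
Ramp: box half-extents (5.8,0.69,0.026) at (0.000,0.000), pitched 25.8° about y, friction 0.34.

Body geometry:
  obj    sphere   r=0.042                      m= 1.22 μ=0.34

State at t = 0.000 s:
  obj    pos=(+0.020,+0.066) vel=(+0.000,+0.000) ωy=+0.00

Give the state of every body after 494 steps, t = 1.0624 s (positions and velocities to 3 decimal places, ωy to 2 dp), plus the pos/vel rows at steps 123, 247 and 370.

State at t = 1.0624 s:
  obj    pos=(+1.350,-0.577) vel=(+2.504,-1.210) ωy=+66.21

Key-timestep trajectory:
   step    t(s)  obj.x    obj.z    obj.vx   obj.vz 
    123  0.2645   +0.102  +0.026  +0.623  -0.301
    247  0.5312   +0.352  -0.095  +1.252  -0.605
    370  0.7957   +0.766  -0.295  +1.875  -0.907


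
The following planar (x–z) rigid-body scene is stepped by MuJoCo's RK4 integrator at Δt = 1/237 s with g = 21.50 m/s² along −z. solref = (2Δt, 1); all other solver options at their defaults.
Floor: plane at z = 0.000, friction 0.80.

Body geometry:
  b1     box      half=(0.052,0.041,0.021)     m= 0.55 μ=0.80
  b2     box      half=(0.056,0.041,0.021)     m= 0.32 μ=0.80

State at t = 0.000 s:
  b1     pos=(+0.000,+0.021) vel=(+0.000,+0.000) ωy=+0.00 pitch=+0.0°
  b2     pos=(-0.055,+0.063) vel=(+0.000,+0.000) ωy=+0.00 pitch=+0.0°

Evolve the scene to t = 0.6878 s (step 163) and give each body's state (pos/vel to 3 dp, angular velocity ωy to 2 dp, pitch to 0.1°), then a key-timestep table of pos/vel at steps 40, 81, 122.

State at t = 0.6878 s:
  b1     pos=(+0.000,+0.021) vel=(+0.000,+0.000) ωy=+0.00 pitch=+0.0°
  b2     pos=(-0.069,+0.055) vel=(+0.000,-0.001) ωy=+0.03 pitch=-45.7°

Key-timestep trajectory:
   step    t(s)  b1.x    b1.z    b1.vx   b1.vz   b2.x    b2.z    b2.vx   b2.vz 
     40  0.1688   +0.000  +0.021  +0.000  +0.000   -0.072  +0.055  -0.169  +0.143
     81  0.3418   +0.000  +0.021  +0.001  +0.000   -0.068  +0.055  -0.004  +0.006
    122  0.5148   +0.000  +0.021  +0.000  +0.000   -0.069  +0.055  +0.000  -0.001


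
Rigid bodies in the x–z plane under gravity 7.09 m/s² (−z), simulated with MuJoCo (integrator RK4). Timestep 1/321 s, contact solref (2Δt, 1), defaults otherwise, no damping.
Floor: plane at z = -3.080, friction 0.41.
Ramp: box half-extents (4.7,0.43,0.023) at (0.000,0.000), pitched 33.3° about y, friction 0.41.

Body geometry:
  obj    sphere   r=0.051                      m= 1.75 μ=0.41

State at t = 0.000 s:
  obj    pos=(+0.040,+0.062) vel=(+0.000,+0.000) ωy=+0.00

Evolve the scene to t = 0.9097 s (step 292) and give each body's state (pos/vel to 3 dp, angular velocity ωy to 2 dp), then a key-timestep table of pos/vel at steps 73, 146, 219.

State at t = 0.9097 s:
  obj    pos=(+1.002,-0.569) vel=(+2.114,-1.389) ωy=+49.59

Key-timestep trajectory:
   step    t(s)  obj.x    obj.z    obj.vx   obj.vz 
     73  0.2274   +0.100  +0.023  +0.529  -0.347
    146  0.4548   +0.281  -0.096  +1.057  -0.694
    219  0.6822   +0.581  -0.293  +1.586  -1.041


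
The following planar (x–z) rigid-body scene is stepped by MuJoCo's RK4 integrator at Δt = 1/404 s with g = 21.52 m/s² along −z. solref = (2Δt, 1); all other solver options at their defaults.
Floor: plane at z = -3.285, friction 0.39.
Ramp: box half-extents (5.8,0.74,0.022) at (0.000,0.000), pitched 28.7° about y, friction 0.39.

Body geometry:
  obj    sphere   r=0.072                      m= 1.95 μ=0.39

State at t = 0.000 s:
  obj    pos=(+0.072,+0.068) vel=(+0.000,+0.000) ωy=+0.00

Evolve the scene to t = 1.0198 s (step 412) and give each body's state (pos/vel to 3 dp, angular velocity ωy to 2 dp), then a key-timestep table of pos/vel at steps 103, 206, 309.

State at t = 1.0198 s:
  obj    pos=(+3.439,-1.776) vel=(+6.603,-3.615) ωy=+104.55

Key-timestep trajectory:
   step    t(s)  obj.x    obj.z    obj.vx   obj.vz 
    103  0.2550   +0.282  -0.047  +1.651  -0.904
    206  0.5099   +0.914  -0.393  +3.302  -1.808
    309  0.7649   +1.966  -0.969  +4.952  -2.711


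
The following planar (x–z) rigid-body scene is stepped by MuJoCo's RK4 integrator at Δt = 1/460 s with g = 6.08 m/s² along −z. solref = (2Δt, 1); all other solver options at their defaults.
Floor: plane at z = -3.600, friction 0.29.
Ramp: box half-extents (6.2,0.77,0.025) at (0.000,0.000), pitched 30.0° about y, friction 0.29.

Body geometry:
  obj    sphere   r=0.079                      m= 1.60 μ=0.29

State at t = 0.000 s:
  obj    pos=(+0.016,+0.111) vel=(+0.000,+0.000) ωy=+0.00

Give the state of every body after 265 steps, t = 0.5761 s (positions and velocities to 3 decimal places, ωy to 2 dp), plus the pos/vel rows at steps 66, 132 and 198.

State at t = 0.5761 s:
  obj    pos=(+0.328,-0.069) vel=(+1.083,-0.626) ωy=+15.83

Key-timestep trajectory:
   step    t(s)  obj.x    obj.z    obj.vx   obj.vz 
     66  0.1435   +0.035  +0.100  +0.270  -0.156
    132  0.2870   +0.093  +0.066  +0.540  -0.312
    198  0.4304   +0.190  +0.010  +0.810  -0.467


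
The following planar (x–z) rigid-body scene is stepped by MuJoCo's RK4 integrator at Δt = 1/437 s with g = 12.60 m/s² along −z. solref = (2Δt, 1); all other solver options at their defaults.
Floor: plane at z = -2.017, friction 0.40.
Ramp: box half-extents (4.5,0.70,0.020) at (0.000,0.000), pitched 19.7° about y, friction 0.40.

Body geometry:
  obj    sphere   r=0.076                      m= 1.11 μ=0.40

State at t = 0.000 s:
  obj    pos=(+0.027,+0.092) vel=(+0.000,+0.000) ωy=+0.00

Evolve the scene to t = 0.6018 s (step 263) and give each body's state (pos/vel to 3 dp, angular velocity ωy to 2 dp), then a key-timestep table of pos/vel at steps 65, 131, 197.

State at t = 0.6018 s:
  obj    pos=(+0.544,-0.093) vel=(+1.719,-0.616) ωy=+24.02

Key-timestep trajectory:
   step    t(s)  obj.x    obj.z    obj.vx   obj.vz 
     65  0.1487   +0.059  +0.081  +0.425  -0.152
    131  0.2998   +0.155  +0.046  +0.856  -0.307
    197  0.4508   +0.317  -0.012  +1.288  -0.461


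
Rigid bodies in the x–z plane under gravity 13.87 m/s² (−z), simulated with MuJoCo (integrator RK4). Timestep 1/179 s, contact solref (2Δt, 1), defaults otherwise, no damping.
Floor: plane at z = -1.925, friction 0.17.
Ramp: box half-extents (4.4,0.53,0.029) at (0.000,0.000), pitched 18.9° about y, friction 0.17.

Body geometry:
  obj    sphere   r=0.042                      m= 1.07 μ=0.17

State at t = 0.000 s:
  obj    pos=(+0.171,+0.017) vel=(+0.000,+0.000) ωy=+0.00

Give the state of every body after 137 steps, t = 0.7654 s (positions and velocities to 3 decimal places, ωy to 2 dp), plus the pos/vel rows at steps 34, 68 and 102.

State at t = 0.7654 s:
  obj    pos=(+1.060,-0.288) vel=(+2.324,-0.796) ωy=+58.46

Key-timestep trajectory:
   step    t(s)  obj.x    obj.z    obj.vx   obj.vz 
     34  0.1899   +0.226  -0.002  +0.577  -0.197
     68  0.3799   +0.390  -0.059  +1.153  -0.395
    102  0.5698   +0.664  -0.152  +1.730  -0.592


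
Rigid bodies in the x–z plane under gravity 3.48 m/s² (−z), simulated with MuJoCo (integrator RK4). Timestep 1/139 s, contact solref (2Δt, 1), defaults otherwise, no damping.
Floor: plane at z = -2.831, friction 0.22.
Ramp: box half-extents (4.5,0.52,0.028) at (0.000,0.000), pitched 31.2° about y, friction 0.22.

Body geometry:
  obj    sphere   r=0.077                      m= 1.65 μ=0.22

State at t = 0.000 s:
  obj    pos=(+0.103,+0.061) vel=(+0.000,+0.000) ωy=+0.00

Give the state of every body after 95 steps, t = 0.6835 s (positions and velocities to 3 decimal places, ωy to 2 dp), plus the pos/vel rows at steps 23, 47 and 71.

State at t = 0.6835 s:
  obj    pos=(+0.360,-0.095) vel=(+0.753,-0.456) ωy=+11.42

Key-timestep trajectory:
   step    t(s)  obj.x    obj.z    obj.vx   obj.vz 
     23  0.1655   +0.118  +0.051  +0.182  -0.110
     47  0.3381   +0.166  +0.022  +0.373  -0.226
     71  0.5108   +0.247  -0.027  +0.563  -0.341


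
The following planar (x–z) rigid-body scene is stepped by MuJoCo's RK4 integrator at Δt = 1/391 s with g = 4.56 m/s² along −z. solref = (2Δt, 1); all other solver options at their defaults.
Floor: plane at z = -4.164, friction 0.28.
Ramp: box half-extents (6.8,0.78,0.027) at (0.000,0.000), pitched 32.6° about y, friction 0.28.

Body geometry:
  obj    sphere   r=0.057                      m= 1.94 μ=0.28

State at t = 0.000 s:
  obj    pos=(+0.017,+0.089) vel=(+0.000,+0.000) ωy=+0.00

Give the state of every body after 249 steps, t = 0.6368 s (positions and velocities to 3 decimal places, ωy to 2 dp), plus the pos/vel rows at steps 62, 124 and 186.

State at t = 0.6368 s:
  obj    pos=(+0.317,-0.103) vel=(+0.942,-0.602) ωy=+19.60

Key-timestep trajectory:
   step    t(s)  obj.x    obj.z    obj.vx   obj.vz 
     62  0.1586   +0.036  +0.077  +0.234  -0.150
    124  0.3171   +0.091  +0.041  +0.469  -0.300
    186  0.4757   +0.184  -0.018  +0.703  -0.450


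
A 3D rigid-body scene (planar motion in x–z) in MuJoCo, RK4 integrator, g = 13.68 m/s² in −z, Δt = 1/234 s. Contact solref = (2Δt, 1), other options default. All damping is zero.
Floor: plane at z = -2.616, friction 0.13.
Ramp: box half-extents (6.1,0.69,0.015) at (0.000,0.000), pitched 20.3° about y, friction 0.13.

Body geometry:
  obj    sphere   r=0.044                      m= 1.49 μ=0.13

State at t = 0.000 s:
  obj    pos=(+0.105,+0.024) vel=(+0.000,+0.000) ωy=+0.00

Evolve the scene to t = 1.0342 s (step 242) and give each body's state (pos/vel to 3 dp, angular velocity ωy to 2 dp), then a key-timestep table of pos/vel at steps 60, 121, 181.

State at t = 1.0342 s:
  obj    pos=(+1.806,-0.605) vel=(+3.288,-1.216) ωy=+79.66

Key-timestep trajectory:
   step    t(s)  obj.x    obj.z    obj.vx   obj.vz 
     60  0.2564   +0.210  -0.015  +0.816  -0.302
    121  0.5171   +0.530  -0.133  +1.644  -0.608
    181  0.7735   +1.056  -0.328  +2.460  -0.910


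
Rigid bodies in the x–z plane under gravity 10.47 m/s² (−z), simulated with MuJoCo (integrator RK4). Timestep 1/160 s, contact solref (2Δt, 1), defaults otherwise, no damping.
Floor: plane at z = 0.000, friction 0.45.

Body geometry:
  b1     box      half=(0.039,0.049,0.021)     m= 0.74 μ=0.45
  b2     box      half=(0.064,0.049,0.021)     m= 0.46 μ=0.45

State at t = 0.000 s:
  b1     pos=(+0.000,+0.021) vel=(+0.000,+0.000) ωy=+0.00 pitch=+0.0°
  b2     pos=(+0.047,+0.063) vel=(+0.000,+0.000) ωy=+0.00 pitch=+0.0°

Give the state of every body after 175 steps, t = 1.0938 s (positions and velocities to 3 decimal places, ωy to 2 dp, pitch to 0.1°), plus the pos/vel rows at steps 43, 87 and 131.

State at t = 1.0938 s:
  b1     pos=(+0.000,+0.021) vel=(+0.000,+0.000) ωy=+0.00 pitch=+0.0°
  b2     pos=(+0.058,+0.054) vel=(+0.001,-0.001) ωy=-0.01 pitch=+35.6°

Key-timestep trajectory:
   step    t(s)  b1.x    b1.z    b1.vx   b1.vz   b2.x    b2.z    b2.vx   b2.vz 
     43  0.2687   +0.000  +0.021  +0.000  +0.000   +0.057  +0.055  +0.039  -0.013
     87  0.5438   +0.000  +0.021  +0.000  +0.000   +0.057  +0.055  +0.001  -0.001
    131  0.8188   +0.000  +0.021  +0.000  +0.000   +0.057  +0.054  +0.001  -0.001


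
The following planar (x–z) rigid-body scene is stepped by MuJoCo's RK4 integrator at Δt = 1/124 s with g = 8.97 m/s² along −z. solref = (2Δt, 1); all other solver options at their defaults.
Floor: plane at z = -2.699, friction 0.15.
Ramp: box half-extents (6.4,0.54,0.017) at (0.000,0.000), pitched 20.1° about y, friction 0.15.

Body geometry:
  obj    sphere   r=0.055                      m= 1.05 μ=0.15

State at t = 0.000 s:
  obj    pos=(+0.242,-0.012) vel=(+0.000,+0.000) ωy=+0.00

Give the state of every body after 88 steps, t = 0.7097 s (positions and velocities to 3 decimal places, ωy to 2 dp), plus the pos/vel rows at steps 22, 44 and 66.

State at t = 0.7097 s:
  obj    pos=(+0.763,-0.203) vel=(+1.468,-0.537) ωy=+28.40

Key-timestep trajectory:
   step    t(s)  obj.x    obj.z    obj.vx   obj.vz 
     22  0.1774   +0.275  -0.024  +0.367  -0.134
     44  0.3548   +0.372  -0.060  +0.734  -0.269
     66  0.5323   +0.535  -0.119  +1.101  -0.403


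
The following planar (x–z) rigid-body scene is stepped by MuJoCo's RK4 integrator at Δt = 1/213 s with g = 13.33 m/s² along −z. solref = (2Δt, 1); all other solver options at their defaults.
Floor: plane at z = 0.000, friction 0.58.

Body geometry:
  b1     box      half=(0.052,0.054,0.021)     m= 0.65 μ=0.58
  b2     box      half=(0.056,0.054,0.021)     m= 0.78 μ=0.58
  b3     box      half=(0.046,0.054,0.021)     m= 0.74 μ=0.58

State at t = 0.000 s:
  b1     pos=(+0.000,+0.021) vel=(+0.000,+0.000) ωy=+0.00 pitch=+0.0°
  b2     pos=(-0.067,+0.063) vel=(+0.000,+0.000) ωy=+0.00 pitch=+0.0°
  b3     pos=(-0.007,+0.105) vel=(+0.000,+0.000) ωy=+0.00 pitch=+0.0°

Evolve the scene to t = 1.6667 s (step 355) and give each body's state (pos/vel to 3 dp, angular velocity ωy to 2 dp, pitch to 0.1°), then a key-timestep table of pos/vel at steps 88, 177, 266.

State at t = 1.6667 s:
  b1     pos=(+0.001,+0.021) vel=(+0.000,+0.000) ωy=+0.00 pitch=+0.0°
  b2     pos=(-0.077,+0.050) vel=(+0.000,+0.000) ωy=+0.01 pitch=-35.8°
  b3     pos=(+0.112,+0.021) vel=(+0.000,+0.000) ωy=+0.00 pitch=+180.0°

Key-timestep trajectory:
   step    t(s)  b1.x    b1.z    b1.vx   b1.vz   b2.x    b2.z    b2.vx   b2.vz   b3.x    b3.z    b3.vx   b3.vz 
     88  0.4131   +0.000  +0.021  +0.000  +0.000   -0.076  +0.050  -0.001  +0.000   +0.068  +0.087  +0.309  -0.099
    177  0.8310   +0.000  +0.021  +0.000  +0.000   -0.076  +0.050  +0.000  +0.000   +0.112  +0.021  +0.000  +0.000
    266  1.2488   +0.000  +0.021  +0.000  +0.000   -0.076  +0.050  +0.000  +0.000   +0.112  +0.021  +0.000  +0.000


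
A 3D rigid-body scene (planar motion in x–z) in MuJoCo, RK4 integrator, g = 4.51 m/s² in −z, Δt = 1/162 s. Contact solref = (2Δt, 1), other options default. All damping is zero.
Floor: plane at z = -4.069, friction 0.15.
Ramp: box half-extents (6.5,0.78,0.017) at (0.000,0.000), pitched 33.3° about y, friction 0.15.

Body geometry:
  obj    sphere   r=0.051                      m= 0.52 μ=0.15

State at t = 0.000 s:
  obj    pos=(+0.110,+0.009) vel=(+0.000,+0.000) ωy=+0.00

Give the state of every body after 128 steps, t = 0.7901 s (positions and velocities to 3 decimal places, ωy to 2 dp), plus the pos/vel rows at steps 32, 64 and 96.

State at t = 0.7901 s:
  obj    pos=(+0.609,-0.318) vel=(+1.256,-0.841) ωy=+21.80

Key-timestep trajectory:
   step    t(s)  obj.x    obj.z    obj.vx   obj.vz 
     32  0.1975   +0.141  -0.011  +0.319  -0.200
     64  0.3951   +0.235  -0.073  +0.634  -0.408
     96  0.5926   +0.390  -0.175  +0.950  -0.615


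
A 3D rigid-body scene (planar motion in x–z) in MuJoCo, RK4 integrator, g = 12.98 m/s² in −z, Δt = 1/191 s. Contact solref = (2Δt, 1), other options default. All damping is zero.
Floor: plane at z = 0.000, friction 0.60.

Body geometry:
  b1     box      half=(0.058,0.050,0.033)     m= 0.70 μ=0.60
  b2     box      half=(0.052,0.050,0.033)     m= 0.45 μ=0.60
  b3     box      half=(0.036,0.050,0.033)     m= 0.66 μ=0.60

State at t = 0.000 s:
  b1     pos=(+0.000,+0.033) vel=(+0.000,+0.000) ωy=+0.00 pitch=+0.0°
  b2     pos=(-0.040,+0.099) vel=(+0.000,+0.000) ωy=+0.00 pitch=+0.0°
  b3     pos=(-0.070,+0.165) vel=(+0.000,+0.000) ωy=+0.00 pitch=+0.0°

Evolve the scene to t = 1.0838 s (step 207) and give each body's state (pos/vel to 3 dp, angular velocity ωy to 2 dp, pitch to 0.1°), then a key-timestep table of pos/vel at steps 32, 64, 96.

State at t = 1.0838 s:
  b1     pos=(+0.000,+0.033) vel=(+0.000,+0.000) ωy=+0.00 pitch=+0.0°
  b2     pos=(-0.100,+0.052) vel=(+0.000,+0.000) ωy=+0.00 pitch=-90.0°
  b3     pos=(-0.184,+0.036) vel=(+0.000,+0.000) ωy=+0.00 pitch=-90.0°

Key-timestep trajectory:
   step    t(s)  b1.x    b1.z    b1.vx   b1.vz   b2.x    b2.z    b2.vx   b2.vz   b3.x    b3.z    b3.vx   b3.vz 
     32  0.1675   +0.000  +0.033  +0.000  +0.000   -0.041  +0.099  -0.008  +0.004   -0.072  +0.165  -0.024  -0.003
     64  0.3351   +0.000  +0.033  +0.000  +0.000   -0.045  +0.101  -0.054  +0.020   -0.084  +0.162  -0.147  -0.039
     96  0.5026   +0.000  +0.033  +0.000  +0.000   -0.072  +0.100  -0.328  -0.162   -0.142  +0.120  -0.542  -0.796


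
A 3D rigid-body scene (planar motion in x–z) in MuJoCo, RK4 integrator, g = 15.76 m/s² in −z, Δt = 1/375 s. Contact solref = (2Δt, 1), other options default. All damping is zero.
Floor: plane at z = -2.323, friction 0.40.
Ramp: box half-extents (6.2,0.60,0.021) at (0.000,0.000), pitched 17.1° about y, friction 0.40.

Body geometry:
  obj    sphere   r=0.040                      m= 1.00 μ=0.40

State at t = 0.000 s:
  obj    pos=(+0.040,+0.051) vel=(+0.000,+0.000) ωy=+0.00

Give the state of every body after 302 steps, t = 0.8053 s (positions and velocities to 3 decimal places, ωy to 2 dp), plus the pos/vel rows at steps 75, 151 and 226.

State at t = 0.8053 s:
  obj    pos=(+1.066,-0.264) vel=(+2.548,-0.784) ωy=+66.63

Key-timestep trajectory:
   step    t(s)  obj.x    obj.z    obj.vx   obj.vz 
     75  0.2000   +0.103  +0.032  +0.633  -0.195
    151  0.4027   +0.297  -0.027  +1.274  -0.392
    226  0.6027   +0.615  -0.125  +1.907  -0.587


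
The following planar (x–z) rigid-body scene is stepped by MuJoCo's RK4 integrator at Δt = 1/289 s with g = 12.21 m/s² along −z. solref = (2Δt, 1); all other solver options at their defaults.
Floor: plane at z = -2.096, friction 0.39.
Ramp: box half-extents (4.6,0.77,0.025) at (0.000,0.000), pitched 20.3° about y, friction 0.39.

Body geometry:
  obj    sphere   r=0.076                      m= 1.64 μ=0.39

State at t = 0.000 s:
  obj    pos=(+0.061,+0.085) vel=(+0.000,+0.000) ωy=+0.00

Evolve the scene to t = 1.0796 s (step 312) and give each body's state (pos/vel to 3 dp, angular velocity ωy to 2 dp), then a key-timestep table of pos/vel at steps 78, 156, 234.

State at t = 1.0796 s:
  obj    pos=(+1.715,-0.527) vel=(+3.064,-1.133) ωy=+42.98

Key-timestep trajectory:
   step    t(s)  obj.x    obj.z    obj.vx   obj.vz 
     78  0.2699   +0.164  +0.047  +0.766  -0.283
    156  0.5398   +0.475  -0.068  +1.532  -0.567
    234  0.8097   +0.991  -0.259  +2.298  -0.850


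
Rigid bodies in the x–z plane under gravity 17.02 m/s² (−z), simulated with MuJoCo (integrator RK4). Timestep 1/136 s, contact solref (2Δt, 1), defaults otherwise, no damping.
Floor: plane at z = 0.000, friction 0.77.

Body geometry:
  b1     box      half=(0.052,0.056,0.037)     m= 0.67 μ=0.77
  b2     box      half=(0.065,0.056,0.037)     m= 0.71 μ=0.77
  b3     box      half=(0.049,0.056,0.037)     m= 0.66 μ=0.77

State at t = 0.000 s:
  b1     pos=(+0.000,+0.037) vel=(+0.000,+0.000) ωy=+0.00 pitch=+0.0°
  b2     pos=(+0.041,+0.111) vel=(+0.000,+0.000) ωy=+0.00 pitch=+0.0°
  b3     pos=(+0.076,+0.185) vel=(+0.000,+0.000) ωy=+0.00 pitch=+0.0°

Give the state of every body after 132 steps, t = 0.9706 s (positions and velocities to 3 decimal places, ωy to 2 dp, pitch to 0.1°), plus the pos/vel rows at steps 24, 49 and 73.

State at t = 0.9706 s:
  b1     pos=(+0.000,+0.037) vel=(+0.000,+0.000) ωy=+0.00 pitch=+0.0°
  b2     pos=(+0.099,+0.065) vel=(+0.000,+0.000) ωy=+0.00 pitch=+90.0°
  b3     pos=(+0.199,+0.049) vel=(+0.000,+0.000) ωy=+0.00 pitch=+90.0°

Key-timestep trajectory:
   step    t(s)  b1.x    b1.z    b1.vx   b1.vz   b2.x    b2.z    b2.vx   b2.vz   b3.x    b3.z    b3.vx   b3.vz 
     24  0.1765   +0.000  +0.037  -0.002  +0.000   +0.051  +0.112  +0.159  +0.006   +0.105  +0.174  +0.419  -0.203
     49  0.3603   +0.000  +0.037  +0.000  +0.000   +0.109  +0.067  +0.172  +0.189   +0.206  +0.051  +0.115  +0.180
     73  0.5368   +0.000  +0.037  +0.000  +0.000   +0.095  +0.066  +0.012  +0.022   +0.199  +0.049  -0.004  +0.008


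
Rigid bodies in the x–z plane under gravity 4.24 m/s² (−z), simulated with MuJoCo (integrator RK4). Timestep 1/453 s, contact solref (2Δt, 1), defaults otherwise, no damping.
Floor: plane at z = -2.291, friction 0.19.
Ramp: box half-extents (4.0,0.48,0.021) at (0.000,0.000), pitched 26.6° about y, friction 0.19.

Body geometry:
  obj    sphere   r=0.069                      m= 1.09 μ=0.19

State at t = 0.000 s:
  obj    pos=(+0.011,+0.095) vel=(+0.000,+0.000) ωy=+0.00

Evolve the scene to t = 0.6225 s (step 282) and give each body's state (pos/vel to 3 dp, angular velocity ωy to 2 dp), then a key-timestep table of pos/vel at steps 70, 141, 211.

State at t = 0.6225 s:
  obj    pos=(+0.246,-0.023) vel=(+0.755,-0.378) ωy=+12.23

Key-timestep trajectory:
   step    t(s)  obj.x    obj.z    obj.vx   obj.vz 
     70  0.1545   +0.026  +0.088  +0.187  -0.094
    141  0.3113   +0.070  +0.066  +0.377  -0.189
    211  0.4658   +0.143  +0.029  +0.565  -0.283


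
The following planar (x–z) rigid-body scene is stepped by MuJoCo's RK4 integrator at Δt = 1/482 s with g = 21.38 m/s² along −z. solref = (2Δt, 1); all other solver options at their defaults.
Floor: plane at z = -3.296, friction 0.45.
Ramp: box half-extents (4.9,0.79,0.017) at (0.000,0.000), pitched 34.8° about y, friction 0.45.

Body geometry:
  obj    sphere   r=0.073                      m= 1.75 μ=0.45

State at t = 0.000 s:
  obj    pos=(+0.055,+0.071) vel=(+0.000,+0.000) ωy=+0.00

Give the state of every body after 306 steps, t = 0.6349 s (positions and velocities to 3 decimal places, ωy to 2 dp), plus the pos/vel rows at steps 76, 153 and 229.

State at t = 0.6349 s:
  obj    pos=(+1.498,-0.931) vel=(+4.544,-3.158) ωy=+75.79

Key-timestep trajectory:
   step    t(s)  obj.x    obj.z    obj.vx   obj.vz 
     76  0.1577   +0.144  +0.009  +1.129  -0.784
    153  0.3174   +0.416  -0.179  +2.272  -1.579
    229  0.4751   +0.863  -0.490  +3.400  -2.363


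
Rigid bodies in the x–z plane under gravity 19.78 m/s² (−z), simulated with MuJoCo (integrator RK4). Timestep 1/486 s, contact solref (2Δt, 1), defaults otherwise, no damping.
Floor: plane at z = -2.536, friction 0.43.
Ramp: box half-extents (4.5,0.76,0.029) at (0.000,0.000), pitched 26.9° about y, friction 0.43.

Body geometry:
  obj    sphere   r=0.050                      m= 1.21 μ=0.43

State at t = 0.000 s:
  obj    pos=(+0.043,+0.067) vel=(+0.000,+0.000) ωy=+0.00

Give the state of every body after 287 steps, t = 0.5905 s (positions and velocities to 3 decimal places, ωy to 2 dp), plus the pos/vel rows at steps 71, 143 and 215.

State at t = 0.5905 s:
  obj    pos=(+1.037,-0.438) vel=(+3.366,-1.708) ωy=+75.49

Key-timestep trajectory:
   step    t(s)  obj.x    obj.z    obj.vx   obj.vz 
     71  0.1461   +0.104  +0.036  +0.833  -0.423
    143  0.2942   +0.290  -0.058  +1.677  -0.851
    215  0.4424   +0.601  -0.216  +2.522  -1.279


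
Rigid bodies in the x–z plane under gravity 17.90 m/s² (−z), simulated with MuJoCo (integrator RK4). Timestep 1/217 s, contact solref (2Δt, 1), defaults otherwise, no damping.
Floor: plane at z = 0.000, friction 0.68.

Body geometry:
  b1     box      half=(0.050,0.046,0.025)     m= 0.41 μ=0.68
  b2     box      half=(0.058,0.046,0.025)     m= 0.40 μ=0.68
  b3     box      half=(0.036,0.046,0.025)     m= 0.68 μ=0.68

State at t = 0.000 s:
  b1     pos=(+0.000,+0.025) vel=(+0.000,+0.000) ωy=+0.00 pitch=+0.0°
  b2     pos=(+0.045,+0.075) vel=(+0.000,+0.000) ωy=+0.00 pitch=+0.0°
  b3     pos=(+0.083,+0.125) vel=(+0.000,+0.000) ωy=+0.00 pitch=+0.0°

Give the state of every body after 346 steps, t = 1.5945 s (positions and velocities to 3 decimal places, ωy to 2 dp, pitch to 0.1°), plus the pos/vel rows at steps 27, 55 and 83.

State at t = 1.5945 s:
  b1     pos=(+0.000,+0.025) vel=(+0.000,+0.000) ωy=+0.00 pitch=+0.0°
  b2     pos=(+0.154,+0.055) vel=(+0.000,+0.000) ωy=+0.01 pitch=+142.5°
  b3     pos=(+0.224,+0.025) vel=(+0.000,+0.000) ωy=+0.00 pitch=+180.0°

Key-timestep trajectory:
   step    t(s)  b1.x    b1.z    b1.vx   b1.vz   b2.x    b2.z    b2.vx   b2.vz   b3.x    b3.z    b3.vx   b3.vz 
     27  0.1244   +0.000  +0.025  -0.001  +0.000   +0.060  +0.073  +0.285  -0.109   +0.120  +0.092  +0.535  -0.817
     55  0.2535   +0.000  +0.025  +0.000  +0.000   +0.109  +0.061  +0.280  +0.093   +0.184  +0.044  +0.310  +0.024
     83  0.3825   +0.000  +0.025  +0.000  +0.000   +0.138  +0.062  +0.277  -0.056   +0.224  +0.024  -0.039  +0.064


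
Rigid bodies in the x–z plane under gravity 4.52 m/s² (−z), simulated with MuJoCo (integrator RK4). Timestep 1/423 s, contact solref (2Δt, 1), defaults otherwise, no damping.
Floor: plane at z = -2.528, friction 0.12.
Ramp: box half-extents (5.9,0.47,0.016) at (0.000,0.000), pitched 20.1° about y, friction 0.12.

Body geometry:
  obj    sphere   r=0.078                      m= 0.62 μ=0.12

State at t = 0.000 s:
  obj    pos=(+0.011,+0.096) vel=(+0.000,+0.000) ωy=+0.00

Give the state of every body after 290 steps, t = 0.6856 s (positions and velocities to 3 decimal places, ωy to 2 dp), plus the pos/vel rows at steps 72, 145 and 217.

State at t = 0.6856 s:
  obj    pos=(+0.256,+0.006) vel=(+0.714,-0.261) ωy=+9.75

Key-timestep trajectory:
   step    t(s)  obj.x    obj.z    obj.vx   obj.vz 
     72  0.1702   +0.026  +0.091  +0.177  -0.065
    145  0.3428   +0.072  +0.074  +0.357  -0.131
    217  0.5130   +0.148  +0.046  +0.535  -0.196


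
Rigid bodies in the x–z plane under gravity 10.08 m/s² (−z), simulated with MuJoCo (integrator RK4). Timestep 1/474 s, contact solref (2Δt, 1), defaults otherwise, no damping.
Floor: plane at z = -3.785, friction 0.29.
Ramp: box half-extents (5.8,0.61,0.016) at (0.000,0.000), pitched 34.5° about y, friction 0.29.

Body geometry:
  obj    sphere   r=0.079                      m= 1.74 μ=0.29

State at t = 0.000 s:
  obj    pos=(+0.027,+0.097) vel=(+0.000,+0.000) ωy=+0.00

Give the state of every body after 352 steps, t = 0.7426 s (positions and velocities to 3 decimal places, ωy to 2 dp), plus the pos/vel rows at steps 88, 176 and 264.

State at t = 0.7426 s:
  obj    pos=(+0.954,-0.540) vel=(+2.496,-1.715) ωy=+38.33

Key-timestep trajectory:
   step    t(s)  obj.x    obj.z    obj.vx   obj.vz 
     88  0.1857   +0.085  +0.057  +0.624  -0.429
    176  0.3713   +0.259  -0.063  +1.248  -0.858
    264  0.5570   +0.548  -0.262  +1.872  -1.287


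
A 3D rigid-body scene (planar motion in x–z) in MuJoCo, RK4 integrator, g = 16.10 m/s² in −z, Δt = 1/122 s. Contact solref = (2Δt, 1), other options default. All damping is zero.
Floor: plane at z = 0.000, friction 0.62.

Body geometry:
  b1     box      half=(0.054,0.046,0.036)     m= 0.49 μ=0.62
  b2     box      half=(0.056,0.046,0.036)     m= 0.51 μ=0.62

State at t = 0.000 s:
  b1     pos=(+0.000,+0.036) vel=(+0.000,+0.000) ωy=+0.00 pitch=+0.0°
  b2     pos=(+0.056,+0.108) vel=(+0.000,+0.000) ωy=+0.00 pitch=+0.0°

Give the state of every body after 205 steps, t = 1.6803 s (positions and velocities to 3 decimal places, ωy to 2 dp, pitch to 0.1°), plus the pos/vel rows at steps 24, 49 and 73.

State at t = 1.6803 s:
  b1     pos=(+0.000,+0.036) vel=(+0.000,+0.000) ωy=+0.00 pitch=+0.0°
  b2     pos=(+0.106,+0.056) vel=(+0.000,+0.000) ωy=+0.00 pitch=+90.0°

Key-timestep trajectory:
   step    t(s)  b1.x    b1.z    b1.vx   b1.vz   b2.x    b2.z    b2.vx   b2.vz 
     24  0.1967   +0.000  +0.036  -0.001  +0.000   +0.070  +0.104  +0.219  -0.116
     49  0.4016   +0.000  +0.036  +0.000  +0.000   +0.130  +0.065  +0.096  +0.024
     73  0.5984   +0.000  +0.036  +0.000  +0.000   +0.108  +0.057  -0.390  -0.256


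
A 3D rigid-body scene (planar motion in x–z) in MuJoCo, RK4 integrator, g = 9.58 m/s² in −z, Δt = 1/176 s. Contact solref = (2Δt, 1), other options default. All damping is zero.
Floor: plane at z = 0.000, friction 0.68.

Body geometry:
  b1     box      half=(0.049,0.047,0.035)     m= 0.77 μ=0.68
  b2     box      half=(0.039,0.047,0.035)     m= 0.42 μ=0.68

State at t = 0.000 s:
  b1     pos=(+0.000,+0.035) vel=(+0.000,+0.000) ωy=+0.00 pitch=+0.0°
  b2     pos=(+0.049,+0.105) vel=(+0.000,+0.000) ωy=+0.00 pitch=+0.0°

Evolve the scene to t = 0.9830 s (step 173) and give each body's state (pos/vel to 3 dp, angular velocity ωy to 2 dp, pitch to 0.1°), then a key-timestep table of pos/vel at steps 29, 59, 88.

State at t = 0.9830 s:
  b1     pos=(+0.000,+0.035) vel=(+0.000,+0.000) ωy=+0.00 pitch=+0.0°
  b2     pos=(+0.092,+0.039) vel=(+0.000,+0.000) ωy=+0.00 pitch=+90.0°

Key-timestep trajectory:
   step    t(s)  b1.x    b1.z    b1.vx   b1.vz   b2.x    b2.z    b2.vx   b2.vz 
     29  0.1648   +0.000  +0.035  +0.000  +0.000   +0.049  +0.105  +0.006  +0.000
     59  0.3352   +0.000  +0.035  +0.000  +0.000   +0.053  +0.105  +0.049  -0.005
     88  0.5000   +0.000  +0.035  +0.000  +0.000   +0.076  +0.092  +0.250  -0.307


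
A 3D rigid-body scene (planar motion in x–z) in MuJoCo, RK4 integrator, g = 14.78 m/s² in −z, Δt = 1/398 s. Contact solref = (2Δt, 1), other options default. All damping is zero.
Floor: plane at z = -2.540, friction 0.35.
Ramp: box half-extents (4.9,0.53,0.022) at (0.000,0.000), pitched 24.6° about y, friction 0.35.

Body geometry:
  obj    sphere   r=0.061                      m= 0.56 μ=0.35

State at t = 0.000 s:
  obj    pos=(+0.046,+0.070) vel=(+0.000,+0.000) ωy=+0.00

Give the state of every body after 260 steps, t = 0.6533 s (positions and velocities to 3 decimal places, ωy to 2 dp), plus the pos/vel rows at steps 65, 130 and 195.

State at t = 0.6533 s:
  obj    pos=(+0.899,-0.320) vel=(+2.610,-1.195) ωy=+47.06

Key-timestep trajectory:
   step    t(s)  obj.x    obj.z    obj.vx   obj.vz 
     65  0.1633   +0.099  +0.046  +0.653  -0.299
    130  0.3266   +0.259  -0.027  +1.305  -0.598
    195  0.4899   +0.526  -0.149  +1.958  -0.896


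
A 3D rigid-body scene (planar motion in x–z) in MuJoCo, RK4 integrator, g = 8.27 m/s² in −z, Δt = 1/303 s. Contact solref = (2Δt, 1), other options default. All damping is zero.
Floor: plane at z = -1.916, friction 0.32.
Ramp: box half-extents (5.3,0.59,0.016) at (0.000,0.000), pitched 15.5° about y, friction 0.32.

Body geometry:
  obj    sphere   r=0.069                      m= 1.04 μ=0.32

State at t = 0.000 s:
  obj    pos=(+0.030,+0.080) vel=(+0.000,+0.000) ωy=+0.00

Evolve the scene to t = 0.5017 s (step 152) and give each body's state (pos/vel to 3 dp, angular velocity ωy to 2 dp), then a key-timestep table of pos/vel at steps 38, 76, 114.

State at t = 0.5017 s:
  obj    pos=(+0.221,+0.027) vel=(+0.763,-0.212) ωy=+11.47

Key-timestep trajectory:
   step    t(s)  obj.x    obj.z    obj.vx   obj.vz 
     38  0.1254   +0.042  +0.077  +0.191  -0.053
     76  0.2508   +0.078  +0.067  +0.382  -0.106
    114  0.3762   +0.138  +0.050  +0.572  -0.159


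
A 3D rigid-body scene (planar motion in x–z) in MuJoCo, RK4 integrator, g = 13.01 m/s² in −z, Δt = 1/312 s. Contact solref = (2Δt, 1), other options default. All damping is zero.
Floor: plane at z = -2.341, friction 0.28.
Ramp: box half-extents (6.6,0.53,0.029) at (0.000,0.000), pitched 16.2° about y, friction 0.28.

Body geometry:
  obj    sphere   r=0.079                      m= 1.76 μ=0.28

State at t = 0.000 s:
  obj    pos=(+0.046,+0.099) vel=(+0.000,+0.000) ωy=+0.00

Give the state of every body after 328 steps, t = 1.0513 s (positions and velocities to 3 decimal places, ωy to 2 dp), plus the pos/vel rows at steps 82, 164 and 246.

State at t = 1.0513 s:
  obj    pos=(+1.422,-0.301) vel=(+2.617,-0.760) ωy=+34.50

Key-timestep trajectory:
   step    t(s)  obj.x    obj.z    obj.vx   obj.vz 
     82  0.2628   +0.132  +0.074  +0.654  -0.190
    164  0.5256   +0.390  -0.001  +1.309  -0.380
    246  0.7885   +0.820  -0.126  +1.963  -0.570


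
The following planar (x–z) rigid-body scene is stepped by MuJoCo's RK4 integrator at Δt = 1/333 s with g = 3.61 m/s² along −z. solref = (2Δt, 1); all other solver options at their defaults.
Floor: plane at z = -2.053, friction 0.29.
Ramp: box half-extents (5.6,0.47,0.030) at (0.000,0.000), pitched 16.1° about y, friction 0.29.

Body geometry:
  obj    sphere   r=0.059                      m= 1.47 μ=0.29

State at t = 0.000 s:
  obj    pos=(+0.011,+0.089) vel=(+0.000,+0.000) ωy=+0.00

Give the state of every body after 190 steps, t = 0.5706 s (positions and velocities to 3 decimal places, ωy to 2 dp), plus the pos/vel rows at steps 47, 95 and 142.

State at t = 0.5706 s:
  obj    pos=(+0.123,+0.057) vel=(+0.392,-0.113) ωy=+6.91

Key-timestep trajectory:
   step    t(s)  obj.x    obj.z    obj.vx   obj.vz 
     47  0.1411   +0.018  +0.087  +0.097  -0.028
     95  0.2853   +0.039  +0.081  +0.196  -0.057
    142  0.4264   +0.074  +0.071  +0.293  -0.085


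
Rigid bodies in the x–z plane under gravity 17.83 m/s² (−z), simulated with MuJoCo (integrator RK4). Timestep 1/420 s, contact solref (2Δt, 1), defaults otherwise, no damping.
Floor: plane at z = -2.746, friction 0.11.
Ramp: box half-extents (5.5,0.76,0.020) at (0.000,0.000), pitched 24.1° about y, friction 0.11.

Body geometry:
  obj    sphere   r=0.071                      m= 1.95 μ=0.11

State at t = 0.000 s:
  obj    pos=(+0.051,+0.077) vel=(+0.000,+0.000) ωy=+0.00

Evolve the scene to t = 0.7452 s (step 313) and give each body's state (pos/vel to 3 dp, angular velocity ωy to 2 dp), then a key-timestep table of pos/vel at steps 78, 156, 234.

State at t = 0.7452 s:
  obj    pos=(+1.443,-0.546) vel=(+3.730,-1.685) ωy=+46.92

Key-timestep trajectory:
   step    t(s)  obj.x    obj.z    obj.vx   obj.vz 
     78  0.1857   +0.137  +0.038  +0.929  -0.421
    156  0.3714   +0.397  -0.078  +1.861  -0.835
    234  0.5571   +0.829  -0.271  +2.795  -1.242


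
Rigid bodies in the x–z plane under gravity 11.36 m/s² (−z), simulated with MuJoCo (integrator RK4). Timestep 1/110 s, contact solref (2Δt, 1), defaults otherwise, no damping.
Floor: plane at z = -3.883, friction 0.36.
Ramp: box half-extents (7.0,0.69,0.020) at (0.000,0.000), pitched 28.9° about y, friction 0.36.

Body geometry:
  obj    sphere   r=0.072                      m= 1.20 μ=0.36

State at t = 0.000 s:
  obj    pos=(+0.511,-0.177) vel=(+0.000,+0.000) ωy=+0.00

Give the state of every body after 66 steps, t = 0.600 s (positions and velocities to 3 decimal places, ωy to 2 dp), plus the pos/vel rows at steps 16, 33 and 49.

State at t = 0.600 s:
  obj    pos=(+1.129,-0.518) vel=(+2.060,-1.137) ωy=+32.66

Key-timestep trajectory:
   step    t(s)  obj.x    obj.z    obj.vx   obj.vz 
     16  0.1455   +0.547  -0.197  +0.500  -0.276
     33  0.3000   +0.666  -0.262  +1.030  -0.569
     49  0.4455   +0.852  -0.365  +1.529  -0.844


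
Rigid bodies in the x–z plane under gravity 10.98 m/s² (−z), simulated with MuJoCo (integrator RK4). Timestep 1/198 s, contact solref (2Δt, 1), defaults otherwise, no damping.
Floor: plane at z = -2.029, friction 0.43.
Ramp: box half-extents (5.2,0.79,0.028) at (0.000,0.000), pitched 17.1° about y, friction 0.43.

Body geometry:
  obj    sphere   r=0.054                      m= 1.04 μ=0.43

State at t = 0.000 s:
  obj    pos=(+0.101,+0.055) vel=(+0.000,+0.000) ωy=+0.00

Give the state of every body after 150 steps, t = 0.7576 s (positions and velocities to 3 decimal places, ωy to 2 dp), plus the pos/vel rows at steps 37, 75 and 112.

State at t = 0.7576 s:
  obj    pos=(+0.734,-0.140) vel=(+1.670,-0.514) ωy=+32.35

Key-timestep trajectory:
   step    t(s)  obj.x    obj.z    obj.vx   obj.vz 
     37  0.1869   +0.139  +0.043  +0.412  -0.127
     75  0.3788   +0.259  +0.006  +0.835  -0.257
    112  0.5657   +0.454  -0.054  +1.247  -0.384


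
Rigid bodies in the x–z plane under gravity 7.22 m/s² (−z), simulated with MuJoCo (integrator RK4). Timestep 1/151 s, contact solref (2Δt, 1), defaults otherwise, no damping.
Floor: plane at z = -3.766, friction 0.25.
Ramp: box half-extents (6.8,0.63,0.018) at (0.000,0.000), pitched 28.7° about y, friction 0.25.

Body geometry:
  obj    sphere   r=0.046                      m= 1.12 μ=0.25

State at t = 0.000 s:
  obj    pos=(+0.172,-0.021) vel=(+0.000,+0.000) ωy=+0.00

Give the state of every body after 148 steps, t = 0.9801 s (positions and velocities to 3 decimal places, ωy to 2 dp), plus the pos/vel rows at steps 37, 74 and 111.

State at t = 0.9801 s:
  obj    pos=(+1.216,-0.593) vel=(+2.129,-1.166) ωy=+52.75

Key-timestep trajectory:
   step    t(s)  obj.x    obj.z    obj.vx   obj.vz 
     37  0.2450   +0.237  -0.057  +0.532  -0.292
     74  0.4901   +0.433  -0.164  +1.065  -0.583
    111  0.7351   +0.759  -0.343  +1.597  -0.874


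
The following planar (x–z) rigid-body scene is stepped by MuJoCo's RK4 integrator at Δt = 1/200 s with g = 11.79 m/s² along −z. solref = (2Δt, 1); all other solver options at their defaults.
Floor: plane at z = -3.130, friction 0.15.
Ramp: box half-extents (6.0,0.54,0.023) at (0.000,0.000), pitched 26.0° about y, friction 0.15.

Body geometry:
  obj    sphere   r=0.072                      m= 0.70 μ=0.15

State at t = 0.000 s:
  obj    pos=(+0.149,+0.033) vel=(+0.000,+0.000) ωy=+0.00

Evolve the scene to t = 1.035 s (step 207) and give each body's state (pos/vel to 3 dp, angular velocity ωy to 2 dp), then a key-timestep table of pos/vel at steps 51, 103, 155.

State at t = 1.035 s:
  obj    pos=(+1.927,-0.834) vel=(+3.435,-1.675) ωy=+53.05

Key-timestep trajectory:
   step    t(s)  obj.x    obj.z    obj.vx   obj.vz 
     51  0.2550   +0.257  -0.020  +0.847  -0.413
    103  0.5150   +0.589  -0.182  +1.709  -0.834
    155  0.7750   +1.146  -0.453  +2.572  -1.254


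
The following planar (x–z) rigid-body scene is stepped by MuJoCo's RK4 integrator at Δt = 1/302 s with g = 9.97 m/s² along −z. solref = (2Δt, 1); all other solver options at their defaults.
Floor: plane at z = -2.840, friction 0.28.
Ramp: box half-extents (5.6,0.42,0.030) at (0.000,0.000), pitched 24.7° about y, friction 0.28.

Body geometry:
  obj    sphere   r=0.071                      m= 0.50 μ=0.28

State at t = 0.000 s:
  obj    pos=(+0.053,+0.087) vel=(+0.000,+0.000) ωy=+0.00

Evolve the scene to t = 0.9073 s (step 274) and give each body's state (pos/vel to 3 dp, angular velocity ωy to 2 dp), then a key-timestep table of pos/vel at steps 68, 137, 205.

State at t = 0.9073 s:
  obj    pos=(+1.166,-0.425) vel=(+2.453,-1.128) ωy=+38.02

Key-timestep trajectory:
   step    t(s)  obj.x    obj.z    obj.vx   obj.vz 
     68  0.2252   +0.122  +0.055  +0.609  -0.280
    137  0.4536   +0.331  -0.041  +1.227  -0.564
    205  0.6788   +0.676  -0.200  +1.835  -0.844


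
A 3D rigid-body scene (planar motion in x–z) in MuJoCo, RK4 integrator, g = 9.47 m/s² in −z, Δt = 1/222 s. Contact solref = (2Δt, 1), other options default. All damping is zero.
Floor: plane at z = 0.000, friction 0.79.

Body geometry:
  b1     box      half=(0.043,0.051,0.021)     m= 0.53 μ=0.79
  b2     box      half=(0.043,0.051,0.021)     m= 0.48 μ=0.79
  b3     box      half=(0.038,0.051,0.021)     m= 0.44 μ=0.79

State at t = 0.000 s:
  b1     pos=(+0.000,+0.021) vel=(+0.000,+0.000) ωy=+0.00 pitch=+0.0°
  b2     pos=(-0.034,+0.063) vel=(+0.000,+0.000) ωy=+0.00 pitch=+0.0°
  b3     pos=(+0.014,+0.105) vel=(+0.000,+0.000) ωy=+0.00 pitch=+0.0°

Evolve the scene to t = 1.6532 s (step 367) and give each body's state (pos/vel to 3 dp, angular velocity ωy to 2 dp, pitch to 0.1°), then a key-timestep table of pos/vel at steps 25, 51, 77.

State at t = 1.6532 s:
  b1     pos=(+0.000,+0.021) vel=(+0.000,+0.000) ωy=+0.00 pitch=+0.0°
  b2     pos=(-0.034,+0.063) vel=(+0.000,+0.000) ωy=+0.00 pitch=+0.0°
  b3     pos=(+0.101,+0.021) vel=(+0.000,+0.000) ωy=+0.00 pitch=+180.0°

Key-timestep trajectory:
   step    t(s)  b1.x    b1.z    b1.vx   b1.vz   b2.x    b2.z    b2.vx   b2.vz   b3.x    b3.z    b3.vx   b3.vz 
     25  0.1126   +0.000  +0.021  +0.000  +0.000   -0.034  +0.063  -0.001  +0.000   +0.020  +0.102  +0.127  -0.082
     51  0.2297   +0.000  +0.021  +0.000  +0.000   -0.034  +0.063  +0.000  +0.000   +0.045  +0.082  +0.322  -0.117
     77  0.3468   +0.000  +0.021  +0.000  +0.000   -0.034  +0.063  +0.000  +0.000   +0.089  +0.041  +0.390  -0.816
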